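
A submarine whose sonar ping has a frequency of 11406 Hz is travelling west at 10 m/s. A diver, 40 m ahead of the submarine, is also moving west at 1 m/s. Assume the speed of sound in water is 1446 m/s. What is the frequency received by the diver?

11477 Hz

The diver is ahead, so the submarine is moving toward it while the diver is moving away from the submarine.
General Doppler shift: f' = f · (v − v_o)/(v − v_s).
f' = 11406 × (1446 − 1)/(1446 − 10) = 11406 × 1445/1436 ≈ 11477 Hz.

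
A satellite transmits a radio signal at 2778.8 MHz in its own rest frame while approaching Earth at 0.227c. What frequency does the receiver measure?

3501.0 MHz

Relativistic Doppler for frequency: f' = f₀ · √((1 + β)/(1 − β)).
f' = 2778.8 × √(1.2270/0.7730) = 2778.8 × 1.25989 ≈ 3501.0 MHz.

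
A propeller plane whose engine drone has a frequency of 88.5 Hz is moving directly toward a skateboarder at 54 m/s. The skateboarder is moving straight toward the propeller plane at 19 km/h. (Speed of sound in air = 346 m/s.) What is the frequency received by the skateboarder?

19 km/h = 5.278 m/s.
Both move, so f' = f · (v + v_o)/(v − v_s).
f' = 88.5 × (346 + 5.278)/(346 − 54) = 88.5 × 351.28/292 ≈ 106 Hz.

106 Hz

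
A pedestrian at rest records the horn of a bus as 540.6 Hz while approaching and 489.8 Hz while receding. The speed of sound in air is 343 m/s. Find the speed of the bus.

16.9 m/s

f₁/f₂ = (v + v_s)/(v − v_s), so v_s = v · (f₁ − f₂)/(f₁ + f₂).
v_s = 343 × (540.6 − 489.8)/(540.6 + 489.8) = 343 × 50.8/1030.4 ≈ 16.9 m/s.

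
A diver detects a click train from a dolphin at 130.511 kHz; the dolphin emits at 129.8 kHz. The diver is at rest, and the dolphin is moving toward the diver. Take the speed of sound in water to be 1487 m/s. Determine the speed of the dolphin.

f' = f · v/(v − v_s) ⇒ v_s = v · |1 − f/f'|.
v_s = 1487 × |1 − 129.8/130.511| = 1487 × 0.005448 ≈ 8.1 m/s.

8.1 m/s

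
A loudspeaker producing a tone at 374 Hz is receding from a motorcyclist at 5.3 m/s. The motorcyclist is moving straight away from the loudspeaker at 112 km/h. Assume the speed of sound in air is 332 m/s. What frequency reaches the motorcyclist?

112 km/h = 31.11 m/s.
Both move, so f' = f · (v − v_o)/(v + v_s).
f' = 374 × (332 − 31.11)/(332 + 5.3) = 374 × 300.89/337.3 ≈ 334 Hz.

334 Hz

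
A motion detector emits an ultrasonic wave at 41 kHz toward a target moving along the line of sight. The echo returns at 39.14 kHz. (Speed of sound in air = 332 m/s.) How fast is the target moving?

7.7 m/s

Double Doppler shift off a moving reflector: f₂ = f₀ · (v + u)/(v − u) (u > 0 toward emitter).
Rearranging, u = v · (f₂ − f₀)/(f₂ + f₀) = 332 × -1.86/80.14 ≈ -7.7 m/s.
So the target is moving at 7.7 m/s away from the emitter.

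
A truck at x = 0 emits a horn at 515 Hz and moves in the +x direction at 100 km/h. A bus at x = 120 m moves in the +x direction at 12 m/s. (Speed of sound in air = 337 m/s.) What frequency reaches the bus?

100 km/h = 27.78 m/s.
The observer lies on the +x side, so the source is heading toward the observer and the observer is heading away from the source.
General Doppler shift: f' = f · (v − v_o)/(v − v_s).
f' = 515 × (337 − 12)/(337 − 27.78) = 515 × 325/309.22 ≈ 541 Hz.

541 Hz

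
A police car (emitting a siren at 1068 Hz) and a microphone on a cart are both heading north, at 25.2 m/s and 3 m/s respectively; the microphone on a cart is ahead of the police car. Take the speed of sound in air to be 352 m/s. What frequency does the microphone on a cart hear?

The microphone on a cart is ahead, so the police car is moving toward it while the microphone on a cart is moving away from the police car.
General Doppler shift: f' = f · (v − v_o)/(v − v_s).
f' = 1068 × (352 − 3)/(352 − 25.2) = 1068 × 349/326.8 ≈ 1141 Hz.

1141 Hz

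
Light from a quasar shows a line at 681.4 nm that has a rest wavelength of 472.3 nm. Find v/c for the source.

0.351c

λ'/λ₀ = 1.4427 > 1 (redshift), so the source is receding.
λ'/λ₀ = √((1 + β)/(1 − β)) for a receding source ⇒ β = (r² − 1)/(r² + 1) with r = λ'/λ₀.
β = (2.0815 − 1)/(2.0815 + 1) ≈ 0.351.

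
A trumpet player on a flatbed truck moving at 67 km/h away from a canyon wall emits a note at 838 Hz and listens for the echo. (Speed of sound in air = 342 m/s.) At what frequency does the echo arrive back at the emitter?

67 km/h = 18.61 m/s.
The canyon wall receives the sound from a moving source: f₁ = f₀ · v/(v + v_e) = 838 × 342/360.61 ≈ 795 Hz.
On the return leg the trumpet player on a flatbed truck is a moving observer: f₂ = f₁ · (v − v_e)/v = 795 × 323.39/342 ≈ 752 Hz.
Equivalently f₂ = f₀ · (v − v_e)/(v + v_e).

752 Hz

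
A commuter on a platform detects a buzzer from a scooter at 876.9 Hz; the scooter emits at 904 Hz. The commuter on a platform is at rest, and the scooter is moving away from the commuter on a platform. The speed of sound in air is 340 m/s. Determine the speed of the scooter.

10.5 m/s

f' = f · v/(v + v_s) ⇒ v_s = v · |1 − f/f'|.
v_s = 340 × |1 − 904/876.9| = 340 × 0.0309 ≈ 10.5 m/s.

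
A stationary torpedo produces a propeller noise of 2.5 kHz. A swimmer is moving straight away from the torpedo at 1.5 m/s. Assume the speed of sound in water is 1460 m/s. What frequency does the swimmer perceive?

Moving observer, stationary source: f' = f · (v − v_o)/v.
f' = 2.5 × (1460 − 1.5)/1460 = 2.5 × 1458.5/1460 ≈ 2.50 kHz.

2.50 kHz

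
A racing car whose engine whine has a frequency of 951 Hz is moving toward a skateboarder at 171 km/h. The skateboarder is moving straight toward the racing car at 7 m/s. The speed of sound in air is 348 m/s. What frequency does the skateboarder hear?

1123 Hz

171 km/h = 47.5 m/s.
General Doppler shift: f' = f · (v + v_o)/(v − v_s).
f' = 951 × (348 + 7)/(348 − 47.5) = 951 × 355/300.5 ≈ 1123 Hz.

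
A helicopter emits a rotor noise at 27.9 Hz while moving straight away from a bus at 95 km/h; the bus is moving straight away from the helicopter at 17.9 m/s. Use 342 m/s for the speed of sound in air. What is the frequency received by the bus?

24.5 Hz

95 km/h = 26.39 m/s.
General Doppler shift: f' = f · (v − v_o)/(v + v_s).
f' = 27.9 × (342 − 17.9)/(342 + 26.39) = 27.9 × 324.1/368.39 ≈ 24.5 Hz.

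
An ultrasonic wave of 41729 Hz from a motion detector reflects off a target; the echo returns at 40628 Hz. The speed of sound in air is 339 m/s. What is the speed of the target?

Double Doppler shift off a moving reflector: f₂ = f₀ · (v + u)/(v − u) (u > 0 toward emitter).
Rearranging, u = v · (f₂ − f₀)/(f₂ + f₀) = 339 × -1101/82357 ≈ -4.5 m/s.
So the target is moving at 4.5 m/s away from the emitter.

4.5 m/s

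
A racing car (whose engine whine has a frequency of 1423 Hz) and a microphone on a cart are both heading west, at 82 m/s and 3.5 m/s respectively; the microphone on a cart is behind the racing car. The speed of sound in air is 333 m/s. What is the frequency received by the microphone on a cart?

1154 Hz

The microphone on a cart is behind, so the racing car is moving away from it while the microphone on a cart is moving toward the racing car.
General Doppler shift: f' = f · (v + v_o)/(v + v_s).
f' = 1423 × (333 + 3.5)/(333 + 82) = 1423 × 336.5/415 ≈ 1154 Hz.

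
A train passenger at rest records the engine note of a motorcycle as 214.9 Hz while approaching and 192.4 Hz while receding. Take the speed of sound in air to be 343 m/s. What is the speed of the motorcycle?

18.9 m/s

f₁/f₂ = (v + v_s)/(v − v_s), so v_s = v · (f₁ − f₂)/(f₁ + f₂).
v_s = 343 × (214.9 − 192.4)/(214.9 + 192.4) = 343 × 22.5/407.3 ≈ 18.9 m/s.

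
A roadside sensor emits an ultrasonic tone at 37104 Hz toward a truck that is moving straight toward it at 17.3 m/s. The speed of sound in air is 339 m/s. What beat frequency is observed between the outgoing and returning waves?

The truck first receives the wave as a moving observer: f₁ = f₀ · (v + u)/v = 37104 × (339 + 17.3)/339 ≈ 38998 Hz.
The reflection then acts as a moving source: f₂ = f₁ · v/(v − u) ≈ 41095 Hz.
Beat frequency: |f₂ − f₀| = 2u·f₀/(v − u) = 2 × 17.3 × 37104/321.7 ≈ 3991 Hz.

3991 Hz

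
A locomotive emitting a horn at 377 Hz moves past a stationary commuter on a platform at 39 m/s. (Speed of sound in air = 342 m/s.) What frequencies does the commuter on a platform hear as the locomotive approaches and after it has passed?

Approaching: f₁ = f · v/(v − v_s) = 377 × 342/303 ≈ 426 Hz.
Receding: f₂ = f · v/(v + v_s) = 377 × 342/381 ≈ 338 Hz.

426 Hz approaching; 338 Hz receding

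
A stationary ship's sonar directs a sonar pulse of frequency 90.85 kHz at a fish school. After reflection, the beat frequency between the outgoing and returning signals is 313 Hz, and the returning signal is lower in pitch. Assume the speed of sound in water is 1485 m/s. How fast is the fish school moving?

2.56 m/s

Double Doppler shift off a moving reflector: f₂ = f₀ · (v + u)/(v − u) (u > 0 toward emitter).
Returning signal is lower, so f₂ = f₀ − Δf = 90850 − 313 = 90537 Hz.
Rearranging, u = v · (f₂ − f₀)/(f₂ + f₀) = 1485 × -313/181387 ≈ -2.56 m/s.
So the fish school is moving at 2.56 m/s away from the emitter.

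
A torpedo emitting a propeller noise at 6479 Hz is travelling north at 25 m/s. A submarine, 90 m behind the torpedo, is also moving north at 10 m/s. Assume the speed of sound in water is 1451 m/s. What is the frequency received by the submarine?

6413 Hz

The submarine is behind, so the torpedo is moving away from it while the submarine is moving toward the torpedo.
General Doppler shift: f' = f · (v + v_o)/(v + v_s).
f' = 6479 × (1451 + 10)/(1451 + 25) = 6479 × 1461/1476 ≈ 6413 Hz.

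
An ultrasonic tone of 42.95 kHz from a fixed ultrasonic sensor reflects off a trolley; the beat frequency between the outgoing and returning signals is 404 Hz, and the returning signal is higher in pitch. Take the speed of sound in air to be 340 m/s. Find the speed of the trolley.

Double Doppler shift off a moving reflector: f₂ = f₀ · (v + u)/(v − u) (u > 0 toward emitter).
Returning signal is higher, so f₂ = f₀ + Δf = 42950 + 404 = 43354 Hz.
Rearranging, u = v · (f₂ − f₀)/(f₂ + f₀) = 340 × 404/86304 ≈ 1.59 m/s.
So the trolley is moving at 1.59 m/s toward the emitter.

1.59 m/s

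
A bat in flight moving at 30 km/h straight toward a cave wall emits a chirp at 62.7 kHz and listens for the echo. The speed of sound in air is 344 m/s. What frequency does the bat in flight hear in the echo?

30 km/h = 8.333 m/s.
The cave wall receives the sound from a moving source: f₁ = f₀ · v/(v − v_e) = 62.7 × 344/335.67 ≈ 64.3 kHz.
On the return leg the bat in flight is a moving observer: f₂ = f₁ · (v + v_e)/v = 64.3 × 352.33/344 ≈ 65.8 kHz.
Equivalently f₂ = f₀ · (v + v_e)/(v − v_e).

65.8 kHz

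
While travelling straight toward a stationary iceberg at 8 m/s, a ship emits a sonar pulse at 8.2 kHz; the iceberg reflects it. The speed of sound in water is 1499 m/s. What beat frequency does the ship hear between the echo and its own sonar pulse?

The iceberg receives the sound from a moving source: f₁ = f₀ · v/(v − v_e) = 8.2 × 1499/1491 ≈ 8.2440 kHz.
On the return leg the ship is a moving observer: f₂ = f₁ · (v + v_e)/v = 8.2440 × 1507/1499 ≈ 8.2880 kHz.
Beat against the emitted tone (with f₀ = 8200 Hz): |f₂ − f₀| = 2v_e·f₀/(v − v_e) = 2 × 8 × 8200/1491 ≈ 88 Hz.

88 Hz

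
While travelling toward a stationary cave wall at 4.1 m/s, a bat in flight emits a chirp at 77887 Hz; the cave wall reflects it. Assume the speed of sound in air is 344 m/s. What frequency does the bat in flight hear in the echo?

The cave wall receives the sound from a moving source: f₁ = f₀ · v/(v − v_e) = 77887 × 344/339.9 ≈ 78827 Hz.
On the return leg the bat in flight is a moving observer: f₂ = f₁ · (v + v_e)/v = 78827 × 348.1/344 ≈ 79766 Hz.

79766 Hz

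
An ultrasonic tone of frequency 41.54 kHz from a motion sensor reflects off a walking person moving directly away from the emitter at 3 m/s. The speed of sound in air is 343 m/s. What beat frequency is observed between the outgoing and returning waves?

At the walking person (a moving observer), f₁ = f₀ · (v − u)/v = 41.54 × 340/343 ≈ 41.177 kHz.
The reflection then acts as a moving source: f₂ = f₁ · v/(v + u) ≈ 40.820 kHz.
Equivalently f₂ = f₀ · (v − u)/(v + u).
Beat frequency (with f₀ = 41540 Hz): |f₂ − f₀| = 2u·f₀/(v + u) = 2 × 3 × 41540/346 ≈ 720 Hz.

720 Hz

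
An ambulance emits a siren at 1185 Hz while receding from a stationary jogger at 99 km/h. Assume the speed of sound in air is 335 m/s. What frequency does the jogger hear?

99 km/h = 27.5 m/s.
Only the source moves, away from the listener, so f' = f · v/(v + v_s).
f' = 1185 × 335/(335 + 27.5) = 1185 × 335/362.5 ≈ 1095 Hz.

1095 Hz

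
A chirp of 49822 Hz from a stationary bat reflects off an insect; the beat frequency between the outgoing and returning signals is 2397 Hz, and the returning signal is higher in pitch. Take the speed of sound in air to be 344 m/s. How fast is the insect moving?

Double Doppler shift off a moving reflector: f₂ = f₀ · (v + u)/(v − u) (u > 0 toward emitter).
Returning signal is higher, so f₂ = f₀ + Δf = 49822 + 2397 = 52219 Hz.
Rearranging, u = v · (f₂ − f₀)/(f₂ + f₀) = 344 × 2397/102041 ≈ 8.1 m/s.
So the insect is moving at 8.1 m/s toward the emitter.

8.1 m/s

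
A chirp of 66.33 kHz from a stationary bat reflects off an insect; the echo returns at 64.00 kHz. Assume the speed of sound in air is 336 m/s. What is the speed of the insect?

6.0 m/s

Double Doppler shift off a moving reflector: f₂ = f₀ · (v + u)/(v − u) (u > 0 toward emitter).
Rearranging, u = v · (f₂ − f₀)/(f₂ + f₀) = 336 × -2.33/130.33 ≈ -6.0 m/s.
So the insect is moving at 6.0 m/s away from the emitter.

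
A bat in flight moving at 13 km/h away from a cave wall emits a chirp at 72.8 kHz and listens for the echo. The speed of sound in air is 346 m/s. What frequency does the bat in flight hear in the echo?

13 km/h = 3.611 m/s.
The cave wall receives the sound from a moving source: f₁ = f₀ · v/(v + v_e) = 72.8 × 346/349.61 ≈ 72.0 kHz.
On the return leg the bat in flight is a moving observer: f₂ = f₁ · (v − v_e)/v = 72.0 × 342.39/346 ≈ 71.3 kHz.
Equivalently f₂ = f₀ · (v − v_e)/(v + v_e).

71.3 kHz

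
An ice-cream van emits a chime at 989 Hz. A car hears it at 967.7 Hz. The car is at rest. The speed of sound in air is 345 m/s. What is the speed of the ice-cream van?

7.6 m/s

f' < f, so the ice-cream van is receding.
f' = f · v/(v + v_s) ⇒ v_s = v · |1 − f/f'|.
v_s = 345 × |1 − 989/967.7| = 345 × 0.02201 ≈ 7.6 m/s.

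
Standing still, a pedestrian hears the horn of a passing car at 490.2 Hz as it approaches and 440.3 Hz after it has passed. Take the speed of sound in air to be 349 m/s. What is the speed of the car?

f₁/f₂ = (v + v_s)/(v − v_s), so v_s = v · (f₁ − f₂)/(f₁ + f₂).
v_s = 349 × (490.2 − 440.3)/(490.2 + 440.3) = 349 × 49.9/930.5 ≈ 18.7 m/s.

18.7 m/s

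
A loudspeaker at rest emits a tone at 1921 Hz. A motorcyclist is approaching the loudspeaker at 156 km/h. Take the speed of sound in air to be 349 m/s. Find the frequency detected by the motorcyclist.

156 km/h = 43.33 m/s.
Only the observer moves, toward the source, so f' = f · (v + v_o)/v.
f' = 1921 × (349 + 43.33)/349 = 1921 × 392.33/349 ≈ 2160 Hz.

2160 Hz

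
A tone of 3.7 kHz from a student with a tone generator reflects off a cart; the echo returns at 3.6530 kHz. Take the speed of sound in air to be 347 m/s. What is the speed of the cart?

2.22 m/s

Double Doppler shift off a moving reflector: f₂ = f₀ · (v + u)/(v − u) (u > 0 toward emitter).
Rearranging, u = v · (f₂ − f₀)/(f₂ + f₀) = 347 × -0.0470/7.3530 ≈ -2.22 m/s.
So the cart is moving at 2.22 m/s away from the emitter.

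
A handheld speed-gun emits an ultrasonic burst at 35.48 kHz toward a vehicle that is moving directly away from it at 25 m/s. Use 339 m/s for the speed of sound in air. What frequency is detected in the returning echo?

At the vehicle (a moving observer), f₁ = f₀ · (v − u)/v = 35.48 × 314/339 ≈ 32.9 kHz.
The reflection then acts as a moving source: f₂ = f₁ · v/(v + u) ≈ 30.6 kHz.

30.6 kHz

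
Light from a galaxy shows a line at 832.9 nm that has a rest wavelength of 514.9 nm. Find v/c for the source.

λ'/λ₀ = 1.6176 > 1 (redshift), so the source is receding.
λ'/λ₀ = √((1 + β)/(1 − β)) for a receding source ⇒ β = (r² − 1)/(r² + 1) with r = λ'/λ₀.
β = (2.6166 − 1)/(2.6166 + 1) ≈ 0.447.

0.447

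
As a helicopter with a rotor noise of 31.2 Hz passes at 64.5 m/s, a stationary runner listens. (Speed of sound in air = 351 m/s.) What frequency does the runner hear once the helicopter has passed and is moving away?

26.4 Hz

Receding: f₂ = f · v/(v + v_s) = 31.2 × 351/415.5 ≈ 26.4 Hz.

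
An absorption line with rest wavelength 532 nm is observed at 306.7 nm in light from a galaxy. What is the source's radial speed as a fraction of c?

λ'/λ₀ = 0.5765 < 1 (blueshift), so the source is approaching.
λ'/λ₀ = √((1 − β)/(1 + β)) for an approaching source ⇒ β = (1 − r²)/(1 + r²) with r = λ'/λ₀.
β = (1 − 0.3324)/(1 + 0.3324) ≈ 0.501.

0.501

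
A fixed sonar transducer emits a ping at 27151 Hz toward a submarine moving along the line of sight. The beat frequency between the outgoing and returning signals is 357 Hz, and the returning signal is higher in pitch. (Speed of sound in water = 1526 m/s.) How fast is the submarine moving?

10.0 m/s

Double Doppler shift off a moving reflector: f₂ = f₀ · (v + u)/(v − u) (u > 0 toward emitter).
Returning signal is higher, so f₂ = f₀ + Δf = 27151 + 357 = 27508 Hz.
Rearranging, u = v · (f₂ − f₀)/(f₂ + f₀) = 1526 × 357/54659 ≈ 10.0 m/s.
So the submarine is moving at 10.0 m/s toward the emitter.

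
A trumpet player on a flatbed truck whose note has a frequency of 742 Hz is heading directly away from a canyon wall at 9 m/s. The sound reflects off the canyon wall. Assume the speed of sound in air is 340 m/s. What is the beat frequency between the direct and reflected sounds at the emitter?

The canyon wall receives the sound from a moving source: f₁ = f₀ · v/(v + v_e) = 742 × 340/349 ≈ 722.9 Hz.
On the return leg the trumpet player on a flatbed truck is a moving observer: f₂ = f₁ · (v − v_e)/v = 722.9 × 331/340 ≈ 703.7 Hz.
Equivalently f₂ = f₀ · (v − v_e)/(v + v_e).
Beat against the emitted tone: |f₂ − f₀| = 2v_e·f₀/(v + v_e) = 2 × 9 × 742/349 ≈ 38.3 Hz.

38.3 Hz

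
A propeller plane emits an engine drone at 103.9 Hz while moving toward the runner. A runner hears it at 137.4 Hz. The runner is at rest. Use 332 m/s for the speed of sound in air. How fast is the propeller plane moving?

f' = f · v/(v − v_s) ⇒ v_s = v · |1 − f/f'|.
v_s = 332 × |1 − 103.9/137.4| = 332 × 0.2438 ≈ 81 m/s.

81 m/s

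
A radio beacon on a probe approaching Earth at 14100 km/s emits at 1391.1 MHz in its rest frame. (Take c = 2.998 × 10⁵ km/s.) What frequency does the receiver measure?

β = v/c = 14100/299800 = 0.0470.
Relativistic Doppler for frequency: f' = f₀ · √((1 + β)/(1 − β)).
f' = 1391.1 × √(1.0470/0.9530) = 1391.1 × 1.04819 ≈ 1458.1 MHz.

1458.1 MHz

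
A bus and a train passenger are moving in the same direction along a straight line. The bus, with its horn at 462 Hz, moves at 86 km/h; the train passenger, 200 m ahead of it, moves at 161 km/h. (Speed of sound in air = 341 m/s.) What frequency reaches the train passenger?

432 Hz

86 km/h = 23.89 m/s; 161 km/h = 44.72 m/s.
The train passenger is ahead, so the bus is moving toward it while the train passenger is moving away from the bus.
General Doppler shift: f' = f · (v − v_o)/(v − v_s).
f' = 462 × (341 − 44.72)/(341 − 23.89) = 462 × 296.28/317.11 ≈ 432 Hz.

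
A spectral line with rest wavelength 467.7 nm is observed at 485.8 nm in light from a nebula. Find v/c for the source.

0.038

λ'/λ₀ = 1.0387 > 1 (redshift), so the source is receding.
λ'/λ₀ = √((1 + β)/(1 − β)) for a receding source ⇒ β = (r² − 1)/(r² + 1) with r = λ'/λ₀.
β = (1.0789 − 1)/(1.0789 + 1) ≈ 0.038.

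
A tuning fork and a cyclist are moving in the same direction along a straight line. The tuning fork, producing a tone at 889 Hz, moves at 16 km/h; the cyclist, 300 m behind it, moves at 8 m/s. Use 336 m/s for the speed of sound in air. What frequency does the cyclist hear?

898 Hz

16 km/h = 4.444 m/s.
The cyclist is behind, so the tuning fork is moving away from it while the cyclist is moving toward the tuning fork.
Both move, so f' = f · (v + v_o)/(v + v_s).
f' = 889 × (336 + 8)/(336 + 4.444) = 889 × 344/340.44 ≈ 898 Hz.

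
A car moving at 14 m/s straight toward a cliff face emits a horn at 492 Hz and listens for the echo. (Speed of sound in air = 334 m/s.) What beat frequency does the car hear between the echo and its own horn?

43.0 Hz

The cliff face receives the sound from a moving source: f₁ = f₀ · v/(v − v_e) = 492 × 334/320 ≈ 513.5 Hz.
On the return leg the car is a moving observer: f₂ = f₁ · (v + v_e)/v = 513.5 × 348/334 ≈ 535.0 Hz.
Beat against the emitted tone: |f₂ − f₀| = 2v_e·f₀/(v − v_e) = 2 × 14 × 492/320 ≈ 43.0 Hz.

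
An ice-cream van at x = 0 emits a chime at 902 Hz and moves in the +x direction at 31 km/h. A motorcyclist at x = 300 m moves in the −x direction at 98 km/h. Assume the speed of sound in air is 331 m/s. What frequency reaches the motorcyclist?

1002 Hz

31 km/h = 8.611 m/s; 98 km/h = 27.22 m/s.
The observer lies on the +x side, so the source is heading toward the observer and the observer is heading toward the source.
With source approaching and observer approaching, f' = f · (v + v_o)/(v − v_s).
f' = 902 × (331 + 27.22)/(331 − 8.611) = 902 × 358.22/322.39 ≈ 1002 Hz.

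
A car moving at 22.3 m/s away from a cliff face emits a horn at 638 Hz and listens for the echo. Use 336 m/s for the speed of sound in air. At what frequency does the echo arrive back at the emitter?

The cliff face receives the sound from a moving source: f₁ = f₀ · v/(v + v_e) = 638 × 336/358.3 ≈ 598 Hz.
On the return leg the car is a moving observer: f₂ = f₁ · (v − v_e)/v = 598 × 313.7/336 ≈ 559 Hz.

559 Hz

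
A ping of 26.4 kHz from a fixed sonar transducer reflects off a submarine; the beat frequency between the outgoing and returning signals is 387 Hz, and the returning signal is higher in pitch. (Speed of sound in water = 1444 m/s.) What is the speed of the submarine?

Double Doppler shift off a moving reflector: f₂ = f₀ · (v + u)/(v − u) (u > 0 toward emitter).
Returning signal is higher, so f₂ = f₀ + Δf = 26400 + 387 = 26787 Hz.
Rearranging, u = v · (f₂ − f₀)/(f₂ + f₀) = 1444 × 387/53187 ≈ 10.5 m/s.
So the submarine is moving at 10.5 m/s toward the emitter.

10.5 m/s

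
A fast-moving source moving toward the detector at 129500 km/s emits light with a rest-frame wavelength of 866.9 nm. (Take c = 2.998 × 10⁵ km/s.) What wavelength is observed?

546.0 nm

β = v/c = 129500/299800 = 0.4320.
Relativistic Doppler for wavelength: λ' = λ₀ · √((1 − β)/(1 + β)).
λ' = 866.9 × √(0.5680/1.4320) = 866.9 × 0.62984 ≈ 546.0 nm.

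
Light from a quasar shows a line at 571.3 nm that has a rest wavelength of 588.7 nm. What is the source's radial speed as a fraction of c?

0.030

λ'/λ₀ = 0.9704 < 1 (blueshift), so the source is approaching.
λ'/λ₀ = √((1 − β)/(1 + β)) for an approaching source ⇒ β = (1 − r²)/(1 + r²) with r = λ'/λ₀.
β = (1 − 0.9418)/(1 + 0.9418) ≈ 0.030.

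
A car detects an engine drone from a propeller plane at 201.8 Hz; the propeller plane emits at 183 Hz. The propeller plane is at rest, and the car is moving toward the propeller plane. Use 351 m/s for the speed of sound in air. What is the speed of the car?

36 m/s

f' = f · (v + v_o)/v ⇒ v_o = v · |f'/f − 1|.
v_o = 351 × |201.8/183 − 1| = 351 × 0.1027 ≈ 36 m/s.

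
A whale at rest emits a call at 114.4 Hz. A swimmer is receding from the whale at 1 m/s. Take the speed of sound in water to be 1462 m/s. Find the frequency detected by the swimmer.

114 Hz

Moving observer, stationary source: f' = f · (v − v_o)/v.
f' = 114.4 × (1462 − 1)/1462 = 114.4 × 1461/1462 ≈ 114 Hz.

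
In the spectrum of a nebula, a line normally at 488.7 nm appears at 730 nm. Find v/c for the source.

0.381c

λ'/λ₀ = 1.4938 > 1 (redshift), so the source is receding.
λ'/λ₀ = √((1 + β)/(1 − β)) for a receding source ⇒ β = (r² − 1)/(r² + 1) with r = λ'/λ₀.
β = (2.2313 − 1)/(2.2313 + 1) ≈ 0.381.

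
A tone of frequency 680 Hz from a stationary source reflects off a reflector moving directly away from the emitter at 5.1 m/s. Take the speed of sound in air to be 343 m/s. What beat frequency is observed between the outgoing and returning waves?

At the reflector (a moving observer), f₁ = f₀ · (v − u)/v = 680 × 337.9/343 ≈ 669.9 Hz.
On reflection it acts as a source moving away from the stationary detector: f₂ = f₁ · v/(v + u) = 669.9 × 343/348.1 ≈ 660.1 Hz.
Beat frequency: |f₂ − f₀| = 2u·f₀/(v + u) = 2 × 5.1 × 680/348.1 ≈ 19.9 Hz.

19.9 Hz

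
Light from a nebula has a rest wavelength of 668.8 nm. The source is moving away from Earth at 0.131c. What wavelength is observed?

763.0 nm

Relativistic Doppler for wavelength: λ' = λ₀ · √((1 + β)/(1 − β)).
λ' = 668.8 × √(1.1310/0.8690) = 668.8 × 1.14083 ≈ 763.0 nm.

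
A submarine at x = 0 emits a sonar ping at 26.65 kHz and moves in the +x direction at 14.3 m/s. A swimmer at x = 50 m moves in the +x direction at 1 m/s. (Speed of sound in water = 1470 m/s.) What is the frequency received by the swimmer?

The observer lies on the +x side, so the source is heading toward the observer and the observer is heading away from the source.
General Doppler shift: f' = f · (v − v_o)/(v − v_s).
f' = 26.65 × (1470 − 1)/(1470 − 14.3) = 26.65 × 1469/1455.7 ≈ 26.9 kHz.

26.9 kHz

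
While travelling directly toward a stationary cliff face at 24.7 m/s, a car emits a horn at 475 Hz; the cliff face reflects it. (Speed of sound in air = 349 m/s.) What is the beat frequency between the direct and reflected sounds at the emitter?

The cliff face receives the sound from a moving source: f₁ = f₀ · v/(v − v_e) = 475 × 349/324.3 ≈ 511.2 Hz.
On the return leg the car is a moving observer: f₂ = f₁ · (v + v_e)/v = 511.2 × 373.7/349 ≈ 547.4 Hz.
Equivalently f₂ = f₀ · (v + v_e)/(v − v_e).
Beat against the emitted tone: |f₂ − f₀| = 2v_e·f₀/(v − v_e) = 2 × 24.7 × 475/324.3 ≈ 72 Hz.

72 Hz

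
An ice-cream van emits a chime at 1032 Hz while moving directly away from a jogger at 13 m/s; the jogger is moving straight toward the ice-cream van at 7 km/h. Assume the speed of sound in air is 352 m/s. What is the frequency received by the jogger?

1001 Hz

7 km/h = 1.944 m/s.
General Doppler shift: f' = f · (v + v_o)/(v + v_s).
f' = 1032 × (352 + 1.944)/(352 + 13) = 1032 × 353.94/365 ≈ 1001 Hz.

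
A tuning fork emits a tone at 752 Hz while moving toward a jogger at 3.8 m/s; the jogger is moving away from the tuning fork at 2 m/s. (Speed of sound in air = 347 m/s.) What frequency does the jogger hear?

756 Hz

Both move, so f' = f · (v − v_o)/(v − v_s).
f' = 752 × (347 − 2)/(347 − 3.8) = 752 × 345/343.2 ≈ 756 Hz.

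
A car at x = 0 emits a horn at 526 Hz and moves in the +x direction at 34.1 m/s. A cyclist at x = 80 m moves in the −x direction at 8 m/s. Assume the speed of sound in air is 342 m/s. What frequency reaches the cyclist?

598 Hz

The observer lies on the +x side, so the source is heading toward the observer and the observer is heading toward the source.
General Doppler shift: f' = f · (v + v_o)/(v − v_s).
f' = 526 × (342 + 8)/(342 − 34.1) = 526 × 350/307.9 ≈ 598 Hz.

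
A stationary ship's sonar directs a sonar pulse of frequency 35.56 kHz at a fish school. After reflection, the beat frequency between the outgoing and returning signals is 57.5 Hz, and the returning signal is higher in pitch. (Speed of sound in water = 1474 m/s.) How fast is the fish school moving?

Double Doppler shift off a moving reflector: f₂ = f₀ · (v + u)/(v − u) (u > 0 toward emitter).
Returning signal is higher, so f₂ = f₀ + Δf = 35560 + 57.5 = 35617.5 Hz.
Rearranging, u = v · (f₂ − f₀)/(f₂ + f₀) = 1474 × 57.5/71177.5 ≈ 1.19 m/s.
So the fish school is moving at 1.19 m/s toward the emitter.

1.19 m/s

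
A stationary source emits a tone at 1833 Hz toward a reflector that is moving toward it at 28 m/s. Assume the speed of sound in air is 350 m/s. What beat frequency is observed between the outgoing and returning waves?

The reflector first receives the wave as a moving observer: f₁ = f₀ · (v + u)/v = 1833 × (350 + 28)/350 ≈ 1980 Hz.
On reflection it acts as a source moving toward the stationary detector: f₂ = f₁ · v/(v − u) = 1980 × 350/322 ≈ 2152 Hz.
Equivalently f₂ = f₀ · (v + u)/(v − u).
Beat frequency: |f₂ − f₀| = 2u·f₀/(v − u) = 2 × 28 × 1833/322 ≈ 319 Hz.

319 Hz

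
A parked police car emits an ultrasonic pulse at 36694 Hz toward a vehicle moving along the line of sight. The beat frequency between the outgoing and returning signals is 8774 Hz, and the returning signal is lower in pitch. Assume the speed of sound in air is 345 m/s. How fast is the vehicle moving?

47 m/s

Double Doppler shift off a moving reflector: f₂ = f₀ · (v + u)/(v − u) (u > 0 toward emitter).
Returning signal is lower, so f₂ = f₀ − Δf = 36694 − 8774 = 27920 Hz.
Rearranging, u = v · (f₂ − f₀)/(f₂ + f₀) = 345 × -8774/64614 ≈ -47 m/s.
So the vehicle is moving at 47 m/s away from the emitter.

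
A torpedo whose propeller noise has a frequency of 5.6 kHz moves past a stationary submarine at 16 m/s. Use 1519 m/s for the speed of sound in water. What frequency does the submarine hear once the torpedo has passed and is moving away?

5.54 kHz

Receding: f₂ = f · v/(v + v_s) = 5.6 × 1519/1535 ≈ 5.54 kHz.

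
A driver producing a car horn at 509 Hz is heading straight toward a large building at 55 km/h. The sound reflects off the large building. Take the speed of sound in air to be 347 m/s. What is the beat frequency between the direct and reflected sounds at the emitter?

55 km/h = 15.28 m/s.
The large building receives the sound from a moving source: f₁ = f₀ · v/(v − v_e) = 509 × 347/331.72 ≈ 532.4 Hz.
On the return leg the driver is a moving observer: f₂ = f₁ · (v + v_e)/v = 532.4 × 362.28/347 ≈ 555.9 Hz.
Beat against the emitted tone: |f₂ − f₀| = 2v_e·f₀/(v − v_e) = 2 × 15.28 × 509/331.72 ≈ 46.9 Hz.

46.9 Hz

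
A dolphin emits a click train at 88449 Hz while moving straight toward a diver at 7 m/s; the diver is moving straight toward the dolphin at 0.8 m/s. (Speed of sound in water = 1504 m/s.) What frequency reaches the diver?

88910 Hz

General Doppler shift: f' = f · (v + v_o)/(v − v_s).
f' = 88449 × (1504 + 0.8)/(1504 − 7) = 88449 × 1504.8/1497 ≈ 88910 Hz.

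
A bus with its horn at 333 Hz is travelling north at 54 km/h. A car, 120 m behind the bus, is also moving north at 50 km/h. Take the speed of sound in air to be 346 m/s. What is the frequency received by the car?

54 km/h = 15 m/s; 50 km/h = 13.89 m/s.
The car is behind, so the bus is moving away from it while the car is moving toward the bus.
Both move, so f' = f · (v + v_o)/(v + v_s).
f' = 333 × (346 + 13.89)/(346 + 15) = 333 × 359.89/361 ≈ 332 Hz.

332 Hz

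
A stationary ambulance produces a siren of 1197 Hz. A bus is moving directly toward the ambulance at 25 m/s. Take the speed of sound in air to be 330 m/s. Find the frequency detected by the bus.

Moving observer, stationary source: f' = f · (v + v_o)/v.
f' = 1197 × (330 + 25)/330 = 1197 × 355/330 ≈ 1288 Hz.

1288 Hz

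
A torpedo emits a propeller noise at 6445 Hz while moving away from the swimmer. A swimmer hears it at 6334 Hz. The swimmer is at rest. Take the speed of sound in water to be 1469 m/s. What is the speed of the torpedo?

26 m/s

f' = f · v/(v + v_s) ⇒ v_s = v · |1 − f/f'|.
v_s = 1469 × |1 − 6445/6334| = 1469 × 0.01752 ≈ 26 m/s.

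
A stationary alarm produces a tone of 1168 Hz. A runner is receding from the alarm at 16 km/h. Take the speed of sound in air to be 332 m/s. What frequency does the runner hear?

16 km/h = 4.444 m/s.
Only the observer moves, away from the source, so f' = f · (v − v_o)/v.
f' = 1168 × (332 − 4.444)/332 = 1168 × 327.56/332 ≈ 1152 Hz.

1152 Hz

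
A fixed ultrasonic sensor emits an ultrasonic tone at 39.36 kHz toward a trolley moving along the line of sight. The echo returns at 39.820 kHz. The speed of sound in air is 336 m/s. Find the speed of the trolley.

1.95 m/s

Double Doppler shift off a moving reflector: f₂ = f₀ · (v + u)/(v − u) (u > 0 toward emitter).
Rearranging, u = v · (f₂ − f₀)/(f₂ + f₀) = 336 × 0.460/79.180 ≈ 1.95 m/s.
So the trolley is moving at 1.95 m/s toward the emitter.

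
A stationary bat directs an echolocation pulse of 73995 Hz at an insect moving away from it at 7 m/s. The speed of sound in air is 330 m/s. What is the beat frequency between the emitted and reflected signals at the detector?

3074 Hz

The insect first receives the wave as a moving observer: f₁ = f₀ · (v − u)/v = 73995 × (330 − 7)/330 ≈ 72425 Hz.
On reflection it acts as a source moving away from the stationary detector: f₂ = f₁ · v/(v + u) = 72425 × 330/337 ≈ 70921 Hz.
Beat frequency: |f₂ − f₀| = 2u·f₀/(v + u) = 2 × 7 × 73995/337 ≈ 3074 Hz.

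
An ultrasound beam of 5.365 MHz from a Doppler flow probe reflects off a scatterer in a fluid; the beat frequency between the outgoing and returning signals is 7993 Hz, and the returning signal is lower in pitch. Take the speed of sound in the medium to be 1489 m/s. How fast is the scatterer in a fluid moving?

1.11 m/s

Double Doppler shift off a moving reflector: f₂ = f₀ · (v + u)/(v − u) (u > 0 toward emitter).
Returning signal is lower, so f₂ = f₀ − Δf = 5365000 − 7993 = 5357007 Hz.
Rearranging, u = v · (f₂ − f₀)/(f₂ + f₀) = 1489 × -7993/10722007 ≈ -1.11 m/s.
So the scatterer in a fluid is moving at 1.11 m/s away from the emitter.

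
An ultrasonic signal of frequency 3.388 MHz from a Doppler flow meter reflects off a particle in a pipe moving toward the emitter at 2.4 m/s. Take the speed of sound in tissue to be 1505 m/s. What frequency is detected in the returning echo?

3.399 MHz

At the particle in a pipe (a moving observer), f₁ = f₀ · (v + u)/v = 3.388 × 1507.4/1505 ≈ 3.393 MHz.
On reflection it acts as a source moving toward the stationary detector: f₂ = f₁ · v/(v − u) = 3.393 × 1505/1502.6 ≈ 3.399 MHz.
Equivalently f₂ = f₀ · (v + u)/(v − u).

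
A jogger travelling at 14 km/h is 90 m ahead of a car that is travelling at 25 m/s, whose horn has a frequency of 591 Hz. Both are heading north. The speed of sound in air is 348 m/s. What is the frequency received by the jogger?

630 Hz

14 km/h = 3.889 m/s.
The jogger is ahead, so the car is moving toward it while the jogger is moving away from the car.
Both move, so f' = f · (v − v_o)/(v − v_s).
f' = 591 × (348 − 3.889)/(348 − 25) = 591 × 344.11/323 ≈ 630 Hz.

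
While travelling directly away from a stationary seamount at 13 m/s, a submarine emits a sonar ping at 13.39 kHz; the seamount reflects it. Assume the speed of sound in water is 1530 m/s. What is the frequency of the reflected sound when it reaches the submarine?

The seamount receives the sound from a moving source: f₁ = f₀ · v/(v + v_e) = 13.39 × 1530/1543 ≈ 13.28 kHz.
On the return leg the submarine is a moving observer: f₂ = f₁ · (v − v_e)/v = 13.28 × 1517/1530 ≈ 13.16 kHz.

13.16 kHz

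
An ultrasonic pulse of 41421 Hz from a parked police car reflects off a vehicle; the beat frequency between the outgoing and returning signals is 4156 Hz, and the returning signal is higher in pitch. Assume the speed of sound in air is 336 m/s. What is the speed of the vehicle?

16.1 m/s

Double Doppler shift off a moving reflector: f₂ = f₀ · (v + u)/(v − u) (u > 0 toward emitter).
Returning signal is higher, so f₂ = f₀ + Δf = 41421 + 4156 = 45577 Hz.
Rearranging, u = v · (f₂ − f₀)/(f₂ + f₀) = 336 × 4156/86998 ≈ 16.1 m/s.
So the vehicle is moving at 16.1 m/s toward the emitter.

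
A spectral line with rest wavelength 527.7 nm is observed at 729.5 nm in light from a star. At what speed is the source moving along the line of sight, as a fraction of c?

λ'/λ₀ = 1.3824 > 1 (redshift), so the source is receding.
λ'/λ₀ = √((1 + β)/(1 − β)) for a receding source ⇒ β = (r² − 1)/(r² + 1) with r = λ'/λ₀.
β = (1.9111 − 1)/(1.9111 + 1) ≈ 0.313.

0.313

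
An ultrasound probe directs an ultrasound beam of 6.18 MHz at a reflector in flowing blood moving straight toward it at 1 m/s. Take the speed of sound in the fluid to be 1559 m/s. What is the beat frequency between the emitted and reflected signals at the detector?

7933 Hz

The reflector in flowing blood first receives the wave as a moving observer: f₁ = f₀ · (v + u)/v = 6.18 × (1559 + 1)/1559 ≈ 6.18396 MHz.
On reflection it acts as a source moving toward the stationary detector: f₂ = f₁ · v/(v − u) = 6.18396 × 1559/1558 ≈ 6.18793 MHz.
Beat frequency (with f₀ = 6180000 Hz): |f₂ − f₀| = 2u·f₀/(v − u) = 2 × 1 × 6180000/1558 ≈ 7933 Hz.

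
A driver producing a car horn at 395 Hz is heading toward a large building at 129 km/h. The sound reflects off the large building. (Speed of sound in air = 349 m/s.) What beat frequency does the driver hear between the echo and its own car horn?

90 Hz

129 km/h = 35.83 m/s.
The large building receives the sound from a moving source: f₁ = f₀ · v/(v − v_e) = 395 × 349/313.17 ≈ 440.2 Hz.
On the return leg the driver is a moving observer: f₂ = f₁ · (v + v_e)/v = 440.2 × 384.83/349 ≈ 485.4 Hz.
Beat against the emitted tone: |f₂ − f₀| = 2v_e·f₀/(v − v_e) = 2 × 35.83 × 395/313.17 ≈ 90 Hz.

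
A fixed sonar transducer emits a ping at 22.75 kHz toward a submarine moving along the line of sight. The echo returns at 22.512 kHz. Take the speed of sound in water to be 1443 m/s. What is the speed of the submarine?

7.6 m/s

Double Doppler shift off a moving reflector: f₂ = f₀ · (v + u)/(v − u) (u > 0 toward emitter).
Rearranging, u = v · (f₂ − f₀)/(f₂ + f₀) = 1443 × -0.238/45.262 ≈ -7.6 m/s.
So the submarine is moving at 7.6 m/s away from the emitter.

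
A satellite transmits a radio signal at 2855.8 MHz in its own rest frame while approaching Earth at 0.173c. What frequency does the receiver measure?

Relativistic Doppler for frequency: f' = f₀ · √((1 + β)/(1 − β)).
f' = 2855.8 × √(1.1730/0.8270) = 2855.8 × 1.19096 ≈ 3401.1 MHz.

3401.1 MHz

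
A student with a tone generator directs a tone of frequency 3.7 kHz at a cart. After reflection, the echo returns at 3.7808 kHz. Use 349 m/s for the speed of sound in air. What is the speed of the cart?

3.8 m/s

Double Doppler shift off a moving reflector: f₂ = f₀ · (v + u)/(v − u) (u > 0 toward emitter).
Rearranging, u = v · (f₂ − f₀)/(f₂ + f₀) = 349 × 0.0808/7.4808 ≈ 3.8 m/s.
So the cart is moving at 3.8 m/s toward the emitter.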